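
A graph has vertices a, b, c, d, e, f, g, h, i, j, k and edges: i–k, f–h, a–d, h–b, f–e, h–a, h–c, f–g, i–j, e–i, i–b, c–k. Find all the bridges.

a-d, a-h, f-g, i-j

The edges on the cycle f-h-c-k-i-e-f are not bridges since each lies on that cycle.
But removing h–a disconnects h from a; removing j–i disconnects j from i; removing g–f disconnects g from f; removing d–a disconnects d from a — these are bridges.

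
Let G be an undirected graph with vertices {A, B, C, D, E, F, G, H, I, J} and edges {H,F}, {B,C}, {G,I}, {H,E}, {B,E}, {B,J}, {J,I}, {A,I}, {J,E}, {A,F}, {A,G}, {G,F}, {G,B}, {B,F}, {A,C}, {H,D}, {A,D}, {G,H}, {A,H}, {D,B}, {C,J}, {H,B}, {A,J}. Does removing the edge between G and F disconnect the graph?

No

After removing G—F, the path G-A-F still connects them, so the edge is not a bridge.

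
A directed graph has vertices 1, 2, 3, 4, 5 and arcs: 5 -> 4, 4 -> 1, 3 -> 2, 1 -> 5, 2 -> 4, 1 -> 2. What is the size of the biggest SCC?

4

{1, 2, 4, 5} are all mutually reachable — one SCC of size 4.
{3} is an SCC by itself.
The largest has 4 vertices.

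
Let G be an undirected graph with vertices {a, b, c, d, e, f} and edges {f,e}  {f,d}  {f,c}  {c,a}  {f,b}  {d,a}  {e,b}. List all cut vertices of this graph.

f

Removing f increases the component count from 1 to 2, so f is a cut vertex.
By contrast removing a leaves 1 component; it is not a cut vertex. No other vertex is a cut vertex either.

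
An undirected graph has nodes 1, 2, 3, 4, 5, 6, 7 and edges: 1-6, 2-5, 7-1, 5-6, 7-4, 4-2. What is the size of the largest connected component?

6

3 is isolated — a component by itself.
Starting from 1 we can reach 1, 2, 4, 5, 6, 7. That is one component of size 6.
The largest has 6 vertices.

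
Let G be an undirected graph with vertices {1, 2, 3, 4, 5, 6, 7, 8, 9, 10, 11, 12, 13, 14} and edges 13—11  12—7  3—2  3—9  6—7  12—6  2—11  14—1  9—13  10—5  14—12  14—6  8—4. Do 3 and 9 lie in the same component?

From 3 we can reach 2, 3, 9, 11, 13, which includes 9.

Yes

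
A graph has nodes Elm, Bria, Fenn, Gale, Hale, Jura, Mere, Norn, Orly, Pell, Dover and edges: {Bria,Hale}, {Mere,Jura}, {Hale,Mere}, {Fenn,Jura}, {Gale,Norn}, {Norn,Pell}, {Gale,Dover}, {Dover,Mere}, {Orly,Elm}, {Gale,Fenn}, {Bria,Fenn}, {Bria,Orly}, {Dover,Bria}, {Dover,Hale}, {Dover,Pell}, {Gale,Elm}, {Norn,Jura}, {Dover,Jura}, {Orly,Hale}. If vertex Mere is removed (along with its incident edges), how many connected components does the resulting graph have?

1

With Mere gone, the remaining components are: {Elm, Bria, Fenn, Gale, Hale, Jura, Norn, Orly, Pell, Dover}.
That is 1 component.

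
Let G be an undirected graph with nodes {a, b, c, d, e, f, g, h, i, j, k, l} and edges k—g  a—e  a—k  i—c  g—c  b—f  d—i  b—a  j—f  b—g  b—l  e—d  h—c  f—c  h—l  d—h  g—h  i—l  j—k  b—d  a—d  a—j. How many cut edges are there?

0

The edges on the cycle b-a-e-d-b are not bridges since each lies on that cycle.
Every edge lies on some cycle, so there are no bridges.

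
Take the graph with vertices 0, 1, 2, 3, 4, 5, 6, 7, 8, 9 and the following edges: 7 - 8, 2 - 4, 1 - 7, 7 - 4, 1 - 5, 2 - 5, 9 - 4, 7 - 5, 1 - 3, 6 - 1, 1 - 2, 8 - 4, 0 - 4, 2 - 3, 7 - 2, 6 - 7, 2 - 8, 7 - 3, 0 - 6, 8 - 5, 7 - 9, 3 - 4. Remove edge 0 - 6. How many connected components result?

0 and 6 are still connected via 0-4-7-6, so the component count stays at 1.

1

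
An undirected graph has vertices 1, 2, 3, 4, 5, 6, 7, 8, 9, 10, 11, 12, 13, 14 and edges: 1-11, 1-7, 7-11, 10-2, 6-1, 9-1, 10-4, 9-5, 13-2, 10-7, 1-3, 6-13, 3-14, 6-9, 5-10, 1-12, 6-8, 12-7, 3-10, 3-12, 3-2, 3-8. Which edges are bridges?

10-4, 14-3

The edges on the cycle 6-9-5-10-3-1-6 are not bridges since each lies on that cycle.
But removing 10-4 disconnects 10 from 4; removing 3-14 disconnects 3 from 14 — these are bridges.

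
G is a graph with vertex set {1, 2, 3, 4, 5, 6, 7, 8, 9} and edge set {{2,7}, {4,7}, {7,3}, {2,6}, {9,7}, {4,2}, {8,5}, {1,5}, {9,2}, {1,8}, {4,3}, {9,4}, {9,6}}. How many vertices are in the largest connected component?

6

Starting from 1 we can reach 1, 5, 8. That is one component of size 3.
Starting from 2 we can reach 2, 3, 4, 6, 7, 9. That is one component of size 6.
The largest has 6 vertices.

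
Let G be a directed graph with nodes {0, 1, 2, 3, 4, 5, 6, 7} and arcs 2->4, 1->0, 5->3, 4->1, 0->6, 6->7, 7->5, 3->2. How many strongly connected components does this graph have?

{0, 1, 2, 3, 4, 5, 6, 7} are all mutually reachable — one SCC of size 8.
That gives 1 strongly connected component.

1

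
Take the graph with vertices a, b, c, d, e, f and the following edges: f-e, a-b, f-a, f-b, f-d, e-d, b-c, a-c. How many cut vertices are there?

1

Removing f increases the component count from 1 to 2, so f is a cut vertex.
By contrast removing b leaves 1 component; it is not a cut vertex. No other vertex is a cut vertex either.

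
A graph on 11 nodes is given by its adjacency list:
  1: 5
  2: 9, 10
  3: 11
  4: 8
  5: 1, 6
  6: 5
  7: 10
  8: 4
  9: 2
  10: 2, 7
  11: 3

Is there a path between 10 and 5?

No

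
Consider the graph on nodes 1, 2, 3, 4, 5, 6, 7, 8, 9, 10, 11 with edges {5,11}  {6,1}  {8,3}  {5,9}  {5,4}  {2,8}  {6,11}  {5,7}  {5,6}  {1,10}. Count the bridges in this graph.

7

The edges on the cycle 5-6-11-5 are not bridges since each lies on that cycle.
But removing 1 - 6 disconnects 1 from 6; removing 8 - 3 disconnects 8 from 3; removing 4 - 5 disconnects 4 from 5; removing 2 - 8 disconnects 2 from 8 — these are bridges.
In total 7 edges are bridges.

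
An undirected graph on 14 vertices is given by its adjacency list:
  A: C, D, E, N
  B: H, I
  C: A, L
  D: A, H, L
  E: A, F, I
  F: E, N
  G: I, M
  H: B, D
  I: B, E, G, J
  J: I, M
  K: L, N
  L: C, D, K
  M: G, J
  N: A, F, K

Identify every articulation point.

Removing I increases the component count from 1 to 2, so I is a cut vertex.
By contrast removing E leaves 1 component; it is not a cut vertex. No other vertex is a cut vertex either.

I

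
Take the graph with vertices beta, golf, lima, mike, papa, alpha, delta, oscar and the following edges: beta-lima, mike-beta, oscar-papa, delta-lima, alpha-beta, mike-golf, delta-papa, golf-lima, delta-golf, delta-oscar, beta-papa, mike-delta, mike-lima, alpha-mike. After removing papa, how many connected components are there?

With papa gone, the remaining components are: {beta, golf, lima, mike, alpha, delta, oscar}.
That is 1 component.

1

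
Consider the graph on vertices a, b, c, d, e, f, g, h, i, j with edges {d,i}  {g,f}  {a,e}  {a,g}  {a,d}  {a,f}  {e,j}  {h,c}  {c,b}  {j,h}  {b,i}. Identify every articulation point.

Removing a increases the component count from 1 to 2, so a is a cut vertex.
By contrast removing d leaves 1 component; it is not a cut vertex. No other vertex is a cut vertex either.

a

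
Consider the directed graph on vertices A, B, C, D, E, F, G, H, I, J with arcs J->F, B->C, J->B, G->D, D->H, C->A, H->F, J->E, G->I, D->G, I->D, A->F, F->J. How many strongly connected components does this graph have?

4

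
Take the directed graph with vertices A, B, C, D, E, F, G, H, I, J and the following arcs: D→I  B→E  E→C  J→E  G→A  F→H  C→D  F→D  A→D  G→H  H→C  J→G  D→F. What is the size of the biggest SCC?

{C, D, F, H} are all mutually reachable — one SCC of size 4.
{I} is an SCC by itself.
{A} is an SCC by itself.
{E} is an SCC by itself.
{B} is an SCC by itself.
(and 2 more singleton SCCs)
The largest has 4 vertices.

4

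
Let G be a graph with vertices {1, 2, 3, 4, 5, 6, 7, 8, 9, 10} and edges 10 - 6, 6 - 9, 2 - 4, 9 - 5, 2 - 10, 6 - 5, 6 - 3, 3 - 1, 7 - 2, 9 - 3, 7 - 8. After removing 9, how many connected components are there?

With 9 gone, the remaining components are: {1, 2, 3, 4, 5, 6, 7, 8, 10}.
That is 1 component.

1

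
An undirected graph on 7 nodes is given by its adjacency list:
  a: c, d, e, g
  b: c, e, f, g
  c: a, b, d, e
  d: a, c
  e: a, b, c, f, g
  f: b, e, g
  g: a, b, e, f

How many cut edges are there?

The edges on the cycle e-f-b-g-e are not bridges since each lies on that cycle.
Every edge lies on some cycle, so there are no bridges.

0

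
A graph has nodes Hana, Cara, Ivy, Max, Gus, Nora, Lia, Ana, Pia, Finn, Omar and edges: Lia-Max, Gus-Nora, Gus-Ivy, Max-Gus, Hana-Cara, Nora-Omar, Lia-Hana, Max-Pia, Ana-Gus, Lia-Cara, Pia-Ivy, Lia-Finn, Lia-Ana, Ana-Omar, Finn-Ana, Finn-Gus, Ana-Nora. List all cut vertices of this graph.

Lia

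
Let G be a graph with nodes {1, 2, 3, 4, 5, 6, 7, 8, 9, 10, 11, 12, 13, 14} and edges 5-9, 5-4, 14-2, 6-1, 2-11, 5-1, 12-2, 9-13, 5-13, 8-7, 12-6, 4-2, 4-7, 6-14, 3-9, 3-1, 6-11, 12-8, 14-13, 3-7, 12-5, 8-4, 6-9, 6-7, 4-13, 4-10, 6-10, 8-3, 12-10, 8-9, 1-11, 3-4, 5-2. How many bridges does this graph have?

0

The edges on the cycle 12-6-14-2-5-12 are not bridges since each lies on that cycle.
Every edge lies on some cycle, so there are no bridges.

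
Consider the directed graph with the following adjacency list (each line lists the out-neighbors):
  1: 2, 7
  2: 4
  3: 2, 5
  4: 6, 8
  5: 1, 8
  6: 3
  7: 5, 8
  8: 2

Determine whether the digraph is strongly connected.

Yes

From 3 we can reach every vertex (1, 2, 3, 4, 5, 6, 7, 8), and every vertex can reach 3 (1, 2, 3, 4, 5, 6, 7, 8). So the whole graph is one strongly connected component.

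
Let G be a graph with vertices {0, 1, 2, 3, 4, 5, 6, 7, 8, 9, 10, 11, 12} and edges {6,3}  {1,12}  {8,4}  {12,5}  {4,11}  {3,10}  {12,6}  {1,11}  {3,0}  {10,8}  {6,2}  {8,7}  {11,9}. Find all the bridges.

The edges on the cycle 1-12-6-3-10-8-4-11-1 are not bridges since each lies on that cycle.
But removing 0-3 disconnects 0 from 3; removing 6-2 disconnects 6 from 2; removing 5-12 disconnects 5 from 12; removing 9-11 disconnects 9 from 11 — these are bridges.
In total 5 edges are bridges.

0-3, 11-9, 12-5, 2-6, 7-8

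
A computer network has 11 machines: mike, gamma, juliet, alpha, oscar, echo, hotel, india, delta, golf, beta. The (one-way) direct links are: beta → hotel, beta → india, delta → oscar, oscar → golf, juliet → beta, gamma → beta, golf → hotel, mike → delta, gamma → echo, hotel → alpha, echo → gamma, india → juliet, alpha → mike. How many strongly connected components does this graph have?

3

{golf, mike, alpha, delta, hotel, oscar} are all mutually reachable — one SCC of size 6.
{beta, india, juliet} are all mutually reachable — one SCC of size 3.
{echo, gamma} are all mutually reachable — one SCC of size 2.
That gives 3 strongly connected components.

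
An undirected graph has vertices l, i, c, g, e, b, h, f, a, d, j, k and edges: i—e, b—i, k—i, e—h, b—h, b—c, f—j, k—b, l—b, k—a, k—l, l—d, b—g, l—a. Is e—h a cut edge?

No

After removing e—h, the path e-i-b-h still connects them, so the edge is not a bridge.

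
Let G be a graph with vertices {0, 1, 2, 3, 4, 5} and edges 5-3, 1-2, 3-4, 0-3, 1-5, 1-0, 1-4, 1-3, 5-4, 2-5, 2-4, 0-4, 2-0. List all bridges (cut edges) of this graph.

none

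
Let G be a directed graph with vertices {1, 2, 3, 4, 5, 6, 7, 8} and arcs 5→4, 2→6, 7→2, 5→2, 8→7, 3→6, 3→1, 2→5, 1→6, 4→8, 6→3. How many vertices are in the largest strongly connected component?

{2, 4, 5, 7, 8} are all mutually reachable — one SCC of size 5.
{1, 3, 6} are all mutually reachable — one SCC of size 3.
The largest has 5 vertices.

5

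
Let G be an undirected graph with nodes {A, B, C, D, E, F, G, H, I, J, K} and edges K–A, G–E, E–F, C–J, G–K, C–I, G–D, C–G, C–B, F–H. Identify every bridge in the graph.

removing C–I disconnects C from I; removing C–B disconnects C from B; removing H–F disconnects H from F; removing C–J disconnects C from J — these are bridges.
In total 10 edges are bridges.

A-K, B-C, C-G, C-I, C-J, D-G, E-F, E-G, F-H, G-K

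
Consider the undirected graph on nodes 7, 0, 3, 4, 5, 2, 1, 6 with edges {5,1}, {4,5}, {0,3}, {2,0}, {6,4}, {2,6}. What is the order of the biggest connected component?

7 is isolated — a component by itself.
Starting from 0 we can reach 0, 1, 2, 3, 4, 5, 6. That is one component of size 7.
The largest has 7 vertices.

7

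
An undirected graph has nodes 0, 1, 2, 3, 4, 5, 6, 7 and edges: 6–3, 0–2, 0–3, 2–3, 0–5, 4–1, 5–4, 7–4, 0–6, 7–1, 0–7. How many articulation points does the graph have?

1

Removing 0 increases the component count from 1 to 2, so 0 is a cut vertex.
By contrast removing 4 leaves 1 component; it is not a cut vertex. No other vertex is a cut vertex either.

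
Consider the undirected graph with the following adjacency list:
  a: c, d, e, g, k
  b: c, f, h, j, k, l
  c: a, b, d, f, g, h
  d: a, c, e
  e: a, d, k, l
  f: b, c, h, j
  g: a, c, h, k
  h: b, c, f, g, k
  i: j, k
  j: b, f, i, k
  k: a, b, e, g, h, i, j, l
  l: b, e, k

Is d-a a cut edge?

No

After removing d-a, the path d-c-a still connects them, so the edge is not a bridge.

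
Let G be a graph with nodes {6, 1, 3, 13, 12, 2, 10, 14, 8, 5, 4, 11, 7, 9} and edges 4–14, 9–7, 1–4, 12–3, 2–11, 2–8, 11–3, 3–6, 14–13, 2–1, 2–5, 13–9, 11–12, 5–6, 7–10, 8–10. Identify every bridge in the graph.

none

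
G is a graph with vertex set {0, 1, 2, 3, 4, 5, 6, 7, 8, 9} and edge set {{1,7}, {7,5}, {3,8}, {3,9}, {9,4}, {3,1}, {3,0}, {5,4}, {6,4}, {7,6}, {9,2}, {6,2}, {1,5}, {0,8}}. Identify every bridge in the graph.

The edges on the cycle 3-0-8-3 are not bridges since each lies on that cycle.
Every edge lies on some cycle, so there are no bridges.

none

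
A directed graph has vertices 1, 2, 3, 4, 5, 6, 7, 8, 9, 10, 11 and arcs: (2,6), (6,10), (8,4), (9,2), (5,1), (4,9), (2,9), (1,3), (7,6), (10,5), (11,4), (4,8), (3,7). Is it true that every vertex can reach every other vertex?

There is no directed path from 8 to 11, so the graph is not strongly connected.

No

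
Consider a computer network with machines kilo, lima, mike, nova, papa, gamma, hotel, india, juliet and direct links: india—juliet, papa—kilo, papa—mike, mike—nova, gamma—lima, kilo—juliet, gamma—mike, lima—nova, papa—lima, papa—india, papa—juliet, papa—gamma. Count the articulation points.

Removing papa increases the component count from 2 to 3, so papa is a cut vertex.
By contrast removing nova leaves 2 components; it is not a cut vertex. No other vertex is a cut vertex either.

1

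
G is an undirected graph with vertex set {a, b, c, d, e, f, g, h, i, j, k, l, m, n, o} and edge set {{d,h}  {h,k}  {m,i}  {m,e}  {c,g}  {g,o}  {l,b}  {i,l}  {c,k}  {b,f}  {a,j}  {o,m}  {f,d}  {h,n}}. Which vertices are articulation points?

h, m

Removing h increases the component count from 2 to 3, so h is a cut vertex.
Removing m increases the component count from 2 to 3, so m is a cut vertex.
By contrast removing i leaves 2 components; it is not a cut vertex. No other vertex is a cut vertex either.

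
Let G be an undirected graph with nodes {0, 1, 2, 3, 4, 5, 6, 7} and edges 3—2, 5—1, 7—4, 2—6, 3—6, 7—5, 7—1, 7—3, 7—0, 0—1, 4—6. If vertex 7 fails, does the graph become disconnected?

Deleting 7 raises the number of components from 1 to 2, so 7 is a cut vertex.

Yes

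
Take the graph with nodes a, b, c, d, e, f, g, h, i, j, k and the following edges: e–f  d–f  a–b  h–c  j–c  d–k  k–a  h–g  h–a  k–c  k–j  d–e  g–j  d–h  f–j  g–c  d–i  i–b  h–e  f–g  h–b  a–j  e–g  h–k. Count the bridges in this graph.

The edges on the cycle d-i-b-h-d are not bridges since each lies on that cycle.
Every edge lies on some cycle, so there are no bridges.

0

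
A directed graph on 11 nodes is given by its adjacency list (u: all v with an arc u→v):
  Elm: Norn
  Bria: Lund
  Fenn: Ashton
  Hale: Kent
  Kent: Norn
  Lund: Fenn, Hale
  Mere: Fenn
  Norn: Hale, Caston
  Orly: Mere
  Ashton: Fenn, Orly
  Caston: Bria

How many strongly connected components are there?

3

{Bria, Hale, Kent, Lund, Norn, Caston} are all mutually reachable — one SCC of size 6.
{Fenn, Mere, Orly, Ashton} are all mutually reachable — one SCC of size 4.
{Elm} is an SCC by itself.
That gives 3 strongly connected components.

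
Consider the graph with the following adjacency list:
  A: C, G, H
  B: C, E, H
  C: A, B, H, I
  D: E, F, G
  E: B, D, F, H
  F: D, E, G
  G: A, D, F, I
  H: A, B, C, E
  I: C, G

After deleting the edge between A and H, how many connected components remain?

1

A and H are still connected via A-C-H, so the component count stays at 1.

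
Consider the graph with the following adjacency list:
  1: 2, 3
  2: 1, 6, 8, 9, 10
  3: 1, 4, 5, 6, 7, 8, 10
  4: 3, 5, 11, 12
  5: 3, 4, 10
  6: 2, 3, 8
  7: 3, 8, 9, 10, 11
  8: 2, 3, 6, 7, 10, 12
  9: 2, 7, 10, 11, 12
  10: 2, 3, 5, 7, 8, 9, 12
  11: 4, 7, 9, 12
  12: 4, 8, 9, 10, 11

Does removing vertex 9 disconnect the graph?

Deleting 9 leaves 1 component (was 1) (its neighbors 2, 7, 10, 11, 12 remain connected to each other), so 9 is not a cut vertex.

No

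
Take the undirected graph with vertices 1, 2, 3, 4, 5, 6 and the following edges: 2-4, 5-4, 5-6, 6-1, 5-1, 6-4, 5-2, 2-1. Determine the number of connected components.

2

3 is isolated — a component by itself.
Starting from 1 we can reach 1, 2, 4, 5, 6. That is one component of size 5.
Total: 2 components.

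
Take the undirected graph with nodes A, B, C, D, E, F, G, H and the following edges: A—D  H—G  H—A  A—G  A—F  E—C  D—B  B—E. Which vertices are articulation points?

Removing A increases the component count from 1 to 3, so A is a cut vertex.
Removing B increases the component count from 1 to 2, so B is a cut vertex.
Removing D increases the component count from 1 to 2, so D is a cut vertex.
Likewise E is a cut vertex.
By contrast removing F leaves 1 component; it is not a cut vertex. No other vertex is a cut vertex either.

A, B, D, E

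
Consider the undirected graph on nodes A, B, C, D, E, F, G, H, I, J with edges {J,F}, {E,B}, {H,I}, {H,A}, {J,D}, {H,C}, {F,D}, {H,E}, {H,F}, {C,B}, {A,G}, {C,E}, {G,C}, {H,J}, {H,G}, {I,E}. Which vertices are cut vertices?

H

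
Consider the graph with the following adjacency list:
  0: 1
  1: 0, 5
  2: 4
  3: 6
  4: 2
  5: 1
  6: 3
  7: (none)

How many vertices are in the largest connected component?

3

7 is isolated — a component by itself.
Starting from 2 we can reach 2, 4. That is one component of size 2.
Starting from 3 we can reach 3, 6. That is one component of size 2.
Starting from 0 we can reach 0, 1, 5. That is one component of size 3.
The largest has 3 vertices.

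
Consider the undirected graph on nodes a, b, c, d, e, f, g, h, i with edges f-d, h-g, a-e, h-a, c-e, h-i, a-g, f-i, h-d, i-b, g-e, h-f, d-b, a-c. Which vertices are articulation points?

h

Removing h increases the component count from 1 to 2, so h is a cut vertex.
By contrast removing c leaves 1 component; it is not a cut vertex. No other vertex is a cut vertex either.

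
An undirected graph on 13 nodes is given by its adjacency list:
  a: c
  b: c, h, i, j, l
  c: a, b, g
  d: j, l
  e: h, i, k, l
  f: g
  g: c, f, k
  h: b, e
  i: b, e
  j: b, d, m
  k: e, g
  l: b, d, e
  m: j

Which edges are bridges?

The edges on the cycle b-i-e-k-g-c-b are not bridges since each lies on that cycle.
But removing g-f disconnects g from f; removing a-c disconnects a from c; removing m-j disconnects m from j — these are bridges.

a-c, f-g, j-m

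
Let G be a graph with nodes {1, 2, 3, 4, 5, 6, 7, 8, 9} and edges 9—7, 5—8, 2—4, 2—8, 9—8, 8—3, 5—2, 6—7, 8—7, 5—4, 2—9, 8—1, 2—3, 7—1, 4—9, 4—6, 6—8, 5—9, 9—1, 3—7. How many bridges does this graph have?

The edges on the cycle 5-2-8-9-5 are not bridges since each lies on that cycle.
Every edge lies on some cycle, so there are no bridges.

0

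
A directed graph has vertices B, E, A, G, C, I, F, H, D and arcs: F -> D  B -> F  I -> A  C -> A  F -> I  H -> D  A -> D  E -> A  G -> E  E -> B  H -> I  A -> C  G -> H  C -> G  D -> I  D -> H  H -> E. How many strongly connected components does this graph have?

1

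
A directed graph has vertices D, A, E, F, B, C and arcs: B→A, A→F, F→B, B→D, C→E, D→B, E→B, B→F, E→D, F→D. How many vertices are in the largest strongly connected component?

{A, B, D, F} are all mutually reachable — one SCC of size 4.
{E} is an SCC by itself.
{C} is an SCC by itself.
The largest has 4 vertices.

4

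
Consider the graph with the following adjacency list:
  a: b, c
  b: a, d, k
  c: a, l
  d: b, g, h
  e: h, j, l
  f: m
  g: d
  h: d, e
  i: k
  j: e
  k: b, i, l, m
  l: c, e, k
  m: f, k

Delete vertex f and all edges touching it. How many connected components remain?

1

With f gone, the remaining components are: {a, b, c, d, e, g, h, i, j, k, l, m}.
That is 1 component.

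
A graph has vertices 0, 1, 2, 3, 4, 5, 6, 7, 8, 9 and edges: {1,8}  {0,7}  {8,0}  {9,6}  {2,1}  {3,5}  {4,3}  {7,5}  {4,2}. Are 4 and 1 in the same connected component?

Yes

From 4 we can reach 0, 1, 2, 3, 4, 5, 7, 8, which includes 1.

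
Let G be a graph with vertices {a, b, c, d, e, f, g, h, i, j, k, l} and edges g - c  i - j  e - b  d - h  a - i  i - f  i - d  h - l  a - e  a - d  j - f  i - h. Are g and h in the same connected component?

No

The component containing g is {c, g}, and h is not in it.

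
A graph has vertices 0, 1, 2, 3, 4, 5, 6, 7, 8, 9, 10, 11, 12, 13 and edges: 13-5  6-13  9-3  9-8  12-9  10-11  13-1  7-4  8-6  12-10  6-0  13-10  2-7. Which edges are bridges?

0-6, 1-13, 10-11, 13-5, 2-7, 3-9, 4-7

The edges on the cycle 12-9-8-6-13-10-12 are not bridges since each lies on that cycle.
But removing 0-6 disconnects 0 from 6; removing 2-7 disconnects 2 from 7; removing 11-10 disconnects 11 from 10; removing 9-3 disconnects 9 from 3 — these are bridges.
In total 7 edges are bridges.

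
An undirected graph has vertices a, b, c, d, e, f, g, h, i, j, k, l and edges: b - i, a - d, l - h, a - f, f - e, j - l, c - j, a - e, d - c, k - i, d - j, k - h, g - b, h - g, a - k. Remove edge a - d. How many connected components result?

1

a and d are still connected via a-k-h-l-j-d, so the component count stays at 1.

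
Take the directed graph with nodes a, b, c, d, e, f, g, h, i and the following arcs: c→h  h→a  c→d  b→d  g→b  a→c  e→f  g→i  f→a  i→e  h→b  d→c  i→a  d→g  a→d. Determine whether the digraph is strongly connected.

From d we can reach every vertex (a, b, c, d, e, f, g, h, i), and every vertex can reach d (a, b, c, d, e, f, g, h, i). So the whole graph is one strongly connected component.

Yes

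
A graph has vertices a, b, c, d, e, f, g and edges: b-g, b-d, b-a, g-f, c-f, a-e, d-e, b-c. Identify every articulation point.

Removing b increases the component count from 1 to 2, so b is a cut vertex.
By contrast removing f leaves 1 component; it is not a cut vertex. No other vertex is a cut vertex either.

b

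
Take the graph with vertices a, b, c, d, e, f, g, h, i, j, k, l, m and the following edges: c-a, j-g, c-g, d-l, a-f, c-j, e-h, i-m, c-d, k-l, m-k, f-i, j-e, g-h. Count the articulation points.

1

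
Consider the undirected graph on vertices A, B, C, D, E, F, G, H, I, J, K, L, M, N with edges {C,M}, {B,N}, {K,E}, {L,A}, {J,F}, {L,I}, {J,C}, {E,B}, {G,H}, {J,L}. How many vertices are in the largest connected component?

D is isolated — a component by itself.
Starting from G we can reach G, H. That is one component of size 2.
Starting from B we can reach B, E, K, N. That is one component of size 4.
Starting from A we can reach A, C, F, I, J, L, M. That is one component of size 7.
The largest has 7 vertices.

7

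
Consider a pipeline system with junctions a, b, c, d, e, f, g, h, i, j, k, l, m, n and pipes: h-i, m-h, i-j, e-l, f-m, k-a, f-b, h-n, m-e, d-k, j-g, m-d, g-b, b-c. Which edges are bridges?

a-k, b-c, d-k, d-m, e-l, e-m, h-n

The edges on the cycle f-m-h-i-j-g-b-f are not bridges since each lies on that cycle.
But removing n-h disconnects n from h; removing m-d disconnects m from d; removing k-d disconnects k from d; removing c-b disconnects c from b — these are bridges.
In total 7 edges are bridges.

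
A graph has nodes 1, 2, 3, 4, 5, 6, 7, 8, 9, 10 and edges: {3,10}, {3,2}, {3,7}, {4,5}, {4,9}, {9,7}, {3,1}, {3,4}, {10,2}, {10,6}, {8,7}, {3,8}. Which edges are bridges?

1-3, 10-6, 4-5

The edges on the cycle 3-4-9-7-8-3 are not bridges since each lies on that cycle.
But removing 3—1 disconnects 3 from 1; removing 4—5 disconnects 4 from 5; removing 10—6 disconnects 10 from 6 — these are bridges.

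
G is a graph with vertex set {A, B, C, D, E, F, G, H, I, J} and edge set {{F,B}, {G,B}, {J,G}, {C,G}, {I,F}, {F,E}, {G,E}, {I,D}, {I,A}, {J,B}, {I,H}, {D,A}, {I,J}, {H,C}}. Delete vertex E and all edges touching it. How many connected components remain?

With E gone, the remaining components are: {A, B, C, D, F, G, H, I, J}.
That is 1 component.

1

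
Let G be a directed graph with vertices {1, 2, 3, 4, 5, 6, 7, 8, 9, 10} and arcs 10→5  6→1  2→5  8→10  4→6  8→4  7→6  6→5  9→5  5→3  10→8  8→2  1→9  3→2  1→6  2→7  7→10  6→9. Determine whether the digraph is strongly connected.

Yes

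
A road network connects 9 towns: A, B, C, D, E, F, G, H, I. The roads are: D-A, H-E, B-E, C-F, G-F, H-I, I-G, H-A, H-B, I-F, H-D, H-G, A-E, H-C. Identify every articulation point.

Removing H increases the component count from 1 to 2, so H is a cut vertex.
By contrast removing E leaves 1 component; it is not a cut vertex. No other vertex is a cut vertex either.

H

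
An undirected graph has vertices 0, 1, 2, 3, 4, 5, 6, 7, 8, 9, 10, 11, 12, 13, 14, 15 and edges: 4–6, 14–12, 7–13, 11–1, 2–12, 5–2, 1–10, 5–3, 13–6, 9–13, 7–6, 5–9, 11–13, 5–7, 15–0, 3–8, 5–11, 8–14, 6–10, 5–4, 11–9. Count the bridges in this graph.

The edges on the cycle 5-7-13-9-5 are not bridges since each lies on that cycle.
But removing 15–0 disconnects 15 from 0 — this is a bridge.

1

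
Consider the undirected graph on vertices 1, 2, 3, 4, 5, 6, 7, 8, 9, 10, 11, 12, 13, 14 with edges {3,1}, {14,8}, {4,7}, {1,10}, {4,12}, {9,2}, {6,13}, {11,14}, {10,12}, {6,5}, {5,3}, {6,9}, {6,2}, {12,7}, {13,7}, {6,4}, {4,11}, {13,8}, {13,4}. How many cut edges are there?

0

The edges on the cycle 6-9-2-6 are not bridges since each lies on that cycle.
Every edge lies on some cycle, so there are no bridges.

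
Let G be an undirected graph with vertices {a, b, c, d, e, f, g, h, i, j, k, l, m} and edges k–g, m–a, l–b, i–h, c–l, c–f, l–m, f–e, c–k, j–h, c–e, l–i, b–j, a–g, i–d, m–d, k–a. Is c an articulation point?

Yes

Deleting c raises the number of components from 1 to 2, so c is a cut vertex.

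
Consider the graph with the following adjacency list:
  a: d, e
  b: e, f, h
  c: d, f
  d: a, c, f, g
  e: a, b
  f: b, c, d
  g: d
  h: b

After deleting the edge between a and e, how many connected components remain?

a and e are still connected via a-d-f-b-e, so the component count stays at 1.

1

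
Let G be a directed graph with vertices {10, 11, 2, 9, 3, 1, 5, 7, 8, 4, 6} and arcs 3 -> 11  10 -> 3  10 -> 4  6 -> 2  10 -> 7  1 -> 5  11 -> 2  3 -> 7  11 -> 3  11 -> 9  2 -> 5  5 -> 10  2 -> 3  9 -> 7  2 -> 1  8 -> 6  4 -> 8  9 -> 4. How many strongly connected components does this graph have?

2

{1, 2, 3, 4, 5, 6, 8, 9, 10, 11} are all mutually reachable — one SCC of size 10.
{7} is an SCC by itself.
That gives 2 strongly connected components.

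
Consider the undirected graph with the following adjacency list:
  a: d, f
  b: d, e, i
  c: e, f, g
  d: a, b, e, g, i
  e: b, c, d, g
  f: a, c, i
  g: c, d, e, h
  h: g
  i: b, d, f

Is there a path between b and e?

Yes

From b we can reach a, b, c, d, e, f, g, h, i, which includes e.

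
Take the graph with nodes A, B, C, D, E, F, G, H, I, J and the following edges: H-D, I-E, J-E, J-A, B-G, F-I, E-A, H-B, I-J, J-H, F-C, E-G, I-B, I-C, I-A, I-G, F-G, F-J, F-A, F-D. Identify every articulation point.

none

Removing B, for instance, still leaves 1 component. No single vertex removal increases the component count — the graph has no articulation points.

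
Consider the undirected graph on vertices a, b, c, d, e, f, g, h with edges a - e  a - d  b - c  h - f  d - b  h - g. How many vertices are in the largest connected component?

5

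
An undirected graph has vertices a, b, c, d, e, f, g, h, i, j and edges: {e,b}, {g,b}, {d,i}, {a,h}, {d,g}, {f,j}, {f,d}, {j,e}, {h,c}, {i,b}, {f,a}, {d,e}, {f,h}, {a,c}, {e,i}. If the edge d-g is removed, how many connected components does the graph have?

1

d and g are still connected via d-e-b-g, so the component count stays at 1.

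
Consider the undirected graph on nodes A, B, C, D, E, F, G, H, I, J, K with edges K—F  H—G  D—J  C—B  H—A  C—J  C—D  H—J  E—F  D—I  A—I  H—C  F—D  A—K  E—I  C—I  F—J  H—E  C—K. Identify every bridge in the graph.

The edges on the cycle H-E-F-K-A-H are not bridges since each lies on that cycle.
But removing B—C disconnects B from C; removing G—H disconnects G from H — these are bridges.

B-C, G-H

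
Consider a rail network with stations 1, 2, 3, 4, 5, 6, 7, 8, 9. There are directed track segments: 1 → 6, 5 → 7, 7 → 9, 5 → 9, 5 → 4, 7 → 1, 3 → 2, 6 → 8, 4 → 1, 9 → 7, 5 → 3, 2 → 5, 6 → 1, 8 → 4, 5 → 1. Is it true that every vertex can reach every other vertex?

No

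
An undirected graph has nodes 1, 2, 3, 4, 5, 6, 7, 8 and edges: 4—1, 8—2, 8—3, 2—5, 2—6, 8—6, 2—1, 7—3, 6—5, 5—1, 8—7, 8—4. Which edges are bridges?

The edges on the cycle 8-7-3-8 are not bridges since each lies on that cycle.
Every edge lies on some cycle, so there are no bridges.

none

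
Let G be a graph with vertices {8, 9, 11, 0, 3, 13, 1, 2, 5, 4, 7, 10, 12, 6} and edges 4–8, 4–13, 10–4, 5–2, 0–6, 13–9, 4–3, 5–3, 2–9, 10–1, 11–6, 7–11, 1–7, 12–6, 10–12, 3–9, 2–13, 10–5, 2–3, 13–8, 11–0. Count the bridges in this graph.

0

The edges on the cycle 5-2-3-5 are not bridges since each lies on that cycle.
Every edge lies on some cycle, so there are no bridges.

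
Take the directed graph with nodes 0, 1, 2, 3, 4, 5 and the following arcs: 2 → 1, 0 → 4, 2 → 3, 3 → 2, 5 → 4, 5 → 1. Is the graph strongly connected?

There is no directed path from 0 to 1, so the graph is not strongly connected.

No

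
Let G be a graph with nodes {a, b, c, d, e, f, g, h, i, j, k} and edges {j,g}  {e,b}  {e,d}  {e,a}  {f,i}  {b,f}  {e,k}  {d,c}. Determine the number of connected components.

3

h is isolated — a component by itself.
Starting from g we can reach g, j. That is one component of size 2.
Starting from a we can reach a, b, c, d, e, f, i, k. That is one component of size 8.
Total: 3 components.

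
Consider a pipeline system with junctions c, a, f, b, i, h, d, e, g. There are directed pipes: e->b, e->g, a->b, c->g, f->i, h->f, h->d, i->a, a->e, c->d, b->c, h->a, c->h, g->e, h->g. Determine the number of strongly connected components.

2

{a, b, c, e, f, g, h, i} are all mutually reachable — one SCC of size 8.
{d} is an SCC by itself.
That gives 2 strongly connected components.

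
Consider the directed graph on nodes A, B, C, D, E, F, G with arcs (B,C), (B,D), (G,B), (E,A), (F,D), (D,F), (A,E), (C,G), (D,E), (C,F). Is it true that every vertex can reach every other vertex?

No

There is no directed path from E to G, so the graph is not strongly connected.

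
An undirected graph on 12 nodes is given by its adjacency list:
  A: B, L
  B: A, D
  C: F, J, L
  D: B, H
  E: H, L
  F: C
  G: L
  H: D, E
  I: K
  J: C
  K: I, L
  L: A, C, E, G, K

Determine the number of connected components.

1

Starting from A we can reach A, B, C, D, E, F, G, H, I, J, K, L. That is one component of size 12.
Total: 1 component.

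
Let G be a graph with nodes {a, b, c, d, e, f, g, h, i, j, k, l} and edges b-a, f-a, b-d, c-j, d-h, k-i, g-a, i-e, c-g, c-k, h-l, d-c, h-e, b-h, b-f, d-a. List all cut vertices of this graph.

c, h

Removing c increases the component count from 1 to 2, so c is a cut vertex.
Removing h increases the component count from 1 to 2, so h is a cut vertex.
By contrast removing l leaves 1 component; it is not a cut vertex. No other vertex is a cut vertex either.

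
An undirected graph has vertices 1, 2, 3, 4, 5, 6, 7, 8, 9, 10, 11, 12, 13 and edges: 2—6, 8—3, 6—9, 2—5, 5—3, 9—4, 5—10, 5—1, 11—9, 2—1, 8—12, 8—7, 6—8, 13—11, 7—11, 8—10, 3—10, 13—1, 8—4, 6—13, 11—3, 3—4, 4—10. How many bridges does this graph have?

The edges on the cycle 2-6-13-1-5-2 are not bridges since each lies on that cycle.
But removing 12—8 disconnects 12 from 8 — this is a bridge.

1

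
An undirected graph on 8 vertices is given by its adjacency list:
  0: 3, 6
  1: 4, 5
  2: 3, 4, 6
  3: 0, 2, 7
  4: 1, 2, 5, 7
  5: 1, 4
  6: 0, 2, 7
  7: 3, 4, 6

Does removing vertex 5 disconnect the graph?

Deleting 5 leaves 1 component (was 1) (its neighbors 1, 4 remain connected to each other), so 5 is not a cut vertex.

No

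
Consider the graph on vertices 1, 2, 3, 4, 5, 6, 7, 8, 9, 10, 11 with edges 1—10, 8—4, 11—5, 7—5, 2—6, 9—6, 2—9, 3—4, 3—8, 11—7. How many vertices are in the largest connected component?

3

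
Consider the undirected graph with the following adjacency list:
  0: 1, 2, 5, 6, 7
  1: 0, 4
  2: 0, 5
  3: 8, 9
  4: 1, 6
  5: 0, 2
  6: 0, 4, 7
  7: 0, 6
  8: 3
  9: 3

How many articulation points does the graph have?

Removing 0 increases the component count from 2 to 3, so 0 is a cut vertex.
Removing 3 increases the component count from 2 to 3, so 3 is a cut vertex.
By contrast removing 2 leaves 2 components; it is not a cut vertex. No other vertex is a cut vertex either.

2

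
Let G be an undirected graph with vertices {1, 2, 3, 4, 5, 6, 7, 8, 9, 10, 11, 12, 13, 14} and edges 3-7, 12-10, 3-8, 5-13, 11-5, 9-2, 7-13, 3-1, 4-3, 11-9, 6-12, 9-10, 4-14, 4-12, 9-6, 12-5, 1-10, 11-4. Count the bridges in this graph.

3

The edges on the cycle 11-9-6-12-4-11 are not bridges since each lies on that cycle.
But removing 9-2 disconnects 9 from 2; removing 8-3 disconnects 8 from 3; removing 14-4 disconnects 14 from 4 — these are bridges.
That makes 3 bridges.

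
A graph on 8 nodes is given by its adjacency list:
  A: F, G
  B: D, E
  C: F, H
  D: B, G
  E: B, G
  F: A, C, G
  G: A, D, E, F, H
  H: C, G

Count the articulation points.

Removing G increases the component count from 1 to 2, so G is a cut vertex.
By contrast removing B leaves 1 component; it is not a cut vertex. No other vertex is a cut vertex either.

1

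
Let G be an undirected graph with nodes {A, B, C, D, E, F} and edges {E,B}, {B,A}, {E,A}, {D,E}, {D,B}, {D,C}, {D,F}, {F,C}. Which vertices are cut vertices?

Removing D increases the component count from 1 to 2, so D is a cut vertex.
By contrast removing E leaves 1 component; it is not a cut vertex. No other vertex is a cut vertex either.

D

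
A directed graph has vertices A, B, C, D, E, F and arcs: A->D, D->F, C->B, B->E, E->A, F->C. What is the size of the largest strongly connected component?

{A, B, C, D, E, F} are all mutually reachable — one SCC of size 6.
The largest has 6 vertices.

6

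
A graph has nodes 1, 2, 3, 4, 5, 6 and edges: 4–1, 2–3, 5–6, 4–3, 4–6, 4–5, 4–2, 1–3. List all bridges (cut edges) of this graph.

The edges on the cycle 4-5-6-4 are not bridges since each lies on that cycle.
Every edge lies on some cycle, so there are no bridges.

none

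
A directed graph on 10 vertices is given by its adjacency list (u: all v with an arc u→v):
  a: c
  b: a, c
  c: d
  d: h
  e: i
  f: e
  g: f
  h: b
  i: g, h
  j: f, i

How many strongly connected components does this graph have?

3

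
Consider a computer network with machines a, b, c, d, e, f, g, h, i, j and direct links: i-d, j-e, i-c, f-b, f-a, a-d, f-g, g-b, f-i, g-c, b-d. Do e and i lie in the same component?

The component containing e is {e, j}, and i is not in it.

No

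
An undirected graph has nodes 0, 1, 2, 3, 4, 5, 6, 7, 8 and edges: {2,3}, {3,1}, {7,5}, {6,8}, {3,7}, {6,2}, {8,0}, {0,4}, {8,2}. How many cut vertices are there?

Removing 0 increases the component count from 1 to 2, so 0 is a cut vertex.
Removing 2 increases the component count from 1 to 2, so 2 is a cut vertex.
Removing 3 increases the component count from 1 to 3, so 3 is a cut vertex.
Likewise 7, 8 are cut vertices.
By contrast removing 5 leaves 1 component; it is not a cut vertex. No other vertex is a cut vertex either.

5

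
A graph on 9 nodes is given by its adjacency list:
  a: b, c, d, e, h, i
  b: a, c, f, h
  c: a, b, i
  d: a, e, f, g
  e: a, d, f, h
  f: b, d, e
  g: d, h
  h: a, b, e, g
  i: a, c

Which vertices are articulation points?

none

Removing d, for instance, still leaves 1 component. No single vertex removal increases the component count — the graph has no articulation points.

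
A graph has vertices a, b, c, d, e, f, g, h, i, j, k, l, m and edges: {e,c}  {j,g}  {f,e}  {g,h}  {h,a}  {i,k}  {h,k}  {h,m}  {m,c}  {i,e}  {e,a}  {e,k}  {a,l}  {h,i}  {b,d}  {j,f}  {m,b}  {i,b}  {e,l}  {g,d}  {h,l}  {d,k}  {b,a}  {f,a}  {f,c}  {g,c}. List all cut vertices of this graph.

Removing f, for instance, still leaves 1 component. No single vertex removal increases the component count — the graph has no articulation points.

none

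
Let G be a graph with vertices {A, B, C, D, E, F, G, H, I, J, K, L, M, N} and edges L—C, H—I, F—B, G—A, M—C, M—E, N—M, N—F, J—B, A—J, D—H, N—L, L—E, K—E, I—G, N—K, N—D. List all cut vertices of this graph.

N

Removing N increases the component count from 1 to 2, so N is a cut vertex.
By contrast removing C leaves 1 component; it is not a cut vertex. No other vertex is a cut vertex either.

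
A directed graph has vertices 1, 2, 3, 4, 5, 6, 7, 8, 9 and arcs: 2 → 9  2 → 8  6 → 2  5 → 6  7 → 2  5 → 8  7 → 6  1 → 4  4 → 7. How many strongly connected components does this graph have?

9

{3} is an SCC by itself.
{9} is an SCC by itself.
{7} is an SCC by itself.
{4} is an SCC by itself.
{8} is an SCC by itself.
(and 4 more singleton SCCs)
That gives 9 strongly connected components.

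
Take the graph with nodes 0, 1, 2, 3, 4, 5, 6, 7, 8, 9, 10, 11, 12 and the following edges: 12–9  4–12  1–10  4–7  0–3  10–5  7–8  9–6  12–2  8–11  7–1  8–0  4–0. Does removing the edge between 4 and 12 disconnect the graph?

Yes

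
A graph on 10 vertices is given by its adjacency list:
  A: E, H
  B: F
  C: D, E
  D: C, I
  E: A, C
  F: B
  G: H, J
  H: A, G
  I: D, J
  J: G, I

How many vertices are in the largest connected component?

8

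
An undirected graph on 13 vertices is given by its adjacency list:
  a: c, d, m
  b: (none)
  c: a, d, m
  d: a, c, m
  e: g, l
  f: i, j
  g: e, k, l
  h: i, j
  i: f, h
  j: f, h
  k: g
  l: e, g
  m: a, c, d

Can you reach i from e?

No

The component containing e is {e, g, k, l}, and i is not in it.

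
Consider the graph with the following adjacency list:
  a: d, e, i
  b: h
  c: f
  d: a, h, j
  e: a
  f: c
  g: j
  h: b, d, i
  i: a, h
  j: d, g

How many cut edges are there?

The edges on the cycle i-h-d-a-i are not bridges since each lies on that cycle.
But removing a-e disconnects a from e; removing d-j disconnects d from j; removing c-f disconnects c from f; removing j-g disconnects j from g — these are bridges.
In total 5 edges are bridges.

5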